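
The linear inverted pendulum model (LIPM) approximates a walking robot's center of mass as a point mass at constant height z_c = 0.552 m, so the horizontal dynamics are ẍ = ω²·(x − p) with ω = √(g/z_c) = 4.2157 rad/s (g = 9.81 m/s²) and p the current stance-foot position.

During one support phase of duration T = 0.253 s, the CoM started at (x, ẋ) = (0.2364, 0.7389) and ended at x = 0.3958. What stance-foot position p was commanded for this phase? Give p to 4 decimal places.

p = 0.3405

ωT = 4.2157·0.253 = 1.066572; cosh(ωT) = 1.624795, sinh(ωT) = 1.280608
x(T) = p + (x₀−p)·cosh(ωT) + (ẋ₀/ω)·sinh(ωT) ⇒ p·(1 − cosh) = x(T) − x₀·cosh − (ẋ₀/ω)·sinh
numerator   = 0.3958 − (0.2364)·1.624795 − (0.7389/4.2157)·1.280608 = -0.212758
denominator = 1 − 1.624795 = -0.624795
p = -0.212758 / -0.624795 = 0.3405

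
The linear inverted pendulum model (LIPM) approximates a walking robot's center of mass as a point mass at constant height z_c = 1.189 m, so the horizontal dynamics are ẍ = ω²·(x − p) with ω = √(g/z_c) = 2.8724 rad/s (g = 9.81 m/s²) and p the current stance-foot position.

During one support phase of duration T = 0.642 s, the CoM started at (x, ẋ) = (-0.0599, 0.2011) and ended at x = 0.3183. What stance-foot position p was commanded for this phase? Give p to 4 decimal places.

ωT = 2.8724·0.642 = 1.844081; cosh(ωT) = 3.240228, sinh(ωT) = 3.082058
x(T) = p + (x₀−p)·cosh(ωT) + (ẋ₀/ω)·sinh(ωT) ⇒ p·(1 − cosh) = x(T) − x₀·cosh − (ẋ₀/ω)·sinh
numerator   = 0.3183 − (-0.0599)·3.240228 − (0.2011/2.8724)·3.082058 = 0.296611
denominator = 1 − 3.240228 = -2.240228
p = 0.296611 / -2.240228 = -0.1324

p = -0.1324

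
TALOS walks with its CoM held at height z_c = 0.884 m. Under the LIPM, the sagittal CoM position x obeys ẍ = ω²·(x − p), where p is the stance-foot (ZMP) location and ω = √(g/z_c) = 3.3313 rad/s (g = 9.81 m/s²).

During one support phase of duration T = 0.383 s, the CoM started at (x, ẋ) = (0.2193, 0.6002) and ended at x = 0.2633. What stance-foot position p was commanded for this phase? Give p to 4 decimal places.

ωT = 3.3313·0.383 = 1.275888; cosh(ωT) = 1.930532, sinh(ωT) = 1.651349
x(T) = p + (x₀−p)·cosh(ωT) + (ẋ₀/ω)·sinh(ωT) ⇒ p·(1 − cosh) = x(T) − x₀·cosh − (ẋ₀/ω)·sinh
numerator   = 0.2633 − (0.2193)·1.930532 − (0.6002/3.3313)·1.651349 = -0.457589
denominator = 1 − 1.930532 = -0.930532
p = -0.457589 / -0.930532 = 0.4917

p = 0.4917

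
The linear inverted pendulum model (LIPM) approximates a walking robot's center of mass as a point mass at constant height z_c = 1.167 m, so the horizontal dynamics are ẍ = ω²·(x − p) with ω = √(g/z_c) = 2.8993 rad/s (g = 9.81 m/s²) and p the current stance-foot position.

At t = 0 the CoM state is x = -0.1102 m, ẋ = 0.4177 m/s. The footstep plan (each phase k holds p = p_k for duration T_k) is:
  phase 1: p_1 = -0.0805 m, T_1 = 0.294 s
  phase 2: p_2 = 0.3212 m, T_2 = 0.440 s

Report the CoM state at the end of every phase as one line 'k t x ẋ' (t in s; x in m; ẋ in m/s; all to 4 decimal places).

phase 1: p=-0.0805, T=0.294, ωT=0.852394, cosh=1.385824, sinh=0.959431; start (x,ẋ)=(-0.110200, 0.417700) → end (x,ẋ)=(0.016566, 0.496243)
phase 2: p=0.3212, T=0.440, ωT=1.275692, cosh=1.930208, sinh=1.650971; start (x,ẋ)=(0.016566, 0.496243) → end (x,ẋ)=(0.015771, -0.500329)

1 0.2940 0.0166 0.4962
2 0.7340 0.0158 -0.5003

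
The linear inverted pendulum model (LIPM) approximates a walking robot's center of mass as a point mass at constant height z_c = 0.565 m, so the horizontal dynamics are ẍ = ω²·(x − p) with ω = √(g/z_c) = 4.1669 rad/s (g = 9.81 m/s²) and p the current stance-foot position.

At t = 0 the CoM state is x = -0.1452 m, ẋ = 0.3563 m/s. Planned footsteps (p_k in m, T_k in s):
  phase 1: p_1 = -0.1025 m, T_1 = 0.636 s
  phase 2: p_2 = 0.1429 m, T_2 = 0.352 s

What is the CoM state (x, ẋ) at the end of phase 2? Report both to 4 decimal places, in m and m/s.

phase 1: p=-0.1025, T=0.636, ωT=2.650148, cosh=7.113390, sinh=7.042749; start (x,ẋ)=(-0.145200, 0.356300) → end (x,ẋ)=(0.195964, 1.281408)
phase 2: p=0.1429, T=0.352, ωT=1.466749, cosh=2.282896, sinh=2.052222; start (x,ẋ)=(0.195964, 1.281408) → end (x,ẋ)=(0.895141, 3.379094)

x = 0.8951, ẋ = 3.3791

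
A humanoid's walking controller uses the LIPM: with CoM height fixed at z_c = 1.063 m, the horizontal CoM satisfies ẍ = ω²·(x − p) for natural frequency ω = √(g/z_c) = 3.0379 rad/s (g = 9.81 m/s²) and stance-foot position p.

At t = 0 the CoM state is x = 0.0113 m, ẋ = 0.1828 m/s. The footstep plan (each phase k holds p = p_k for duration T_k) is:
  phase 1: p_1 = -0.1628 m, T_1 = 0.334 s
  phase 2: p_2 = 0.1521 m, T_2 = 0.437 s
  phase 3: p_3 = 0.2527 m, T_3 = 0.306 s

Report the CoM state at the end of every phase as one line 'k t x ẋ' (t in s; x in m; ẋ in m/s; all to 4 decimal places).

phase 1: p=-0.1628, T=0.334, ωT=1.014659, cosh=1.560474, sinh=1.197948; start (x,ẋ)=(0.011300, 0.182800) → end (x,ẋ)=(0.180963, 0.918847)
phase 2: p=0.1521, T=0.437, ωT=1.327562, cosh=2.018480, sinh=1.753357; start (x,ẋ)=(0.180963, 0.918847) → end (x,ẋ)=(0.740682, 2.008413)
phase 3: p=0.2527, T=0.306, ωT=0.929597, cosh=1.464101, sinh=1.069388; start (x,ẋ)=(0.740682, 2.008413) → end (x,ẋ)=(1.674147, 4.525823)

1 0.3340 0.1810 0.9188
2 0.7710 0.7407 2.0084
3 1.0770 1.6741 4.5258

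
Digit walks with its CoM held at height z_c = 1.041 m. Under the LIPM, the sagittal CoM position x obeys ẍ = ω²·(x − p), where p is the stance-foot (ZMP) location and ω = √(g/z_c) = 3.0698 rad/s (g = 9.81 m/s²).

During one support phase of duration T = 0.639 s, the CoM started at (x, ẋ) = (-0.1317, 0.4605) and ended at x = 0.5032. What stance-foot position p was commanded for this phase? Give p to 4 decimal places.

ωT = 3.0698·0.639 = 1.961602; cosh(ωT) = 3.625672, sinh(ωT) = 3.485039
x(T) = p + (x₀−p)·cosh(ωT) + (ẋ₀/ω)·sinh(ωT) ⇒ p·(1 − cosh) = x(T) − x₀·cosh − (ẋ₀/ω)·sinh
numerator   = 0.5032 − (-0.1317)·3.625672 − (0.4605/3.0698)·3.485039 = 0.457911
denominator = 1 − 3.625672 = -2.625672
p = 0.457911 / -2.625672 = -0.1744

p = -0.1744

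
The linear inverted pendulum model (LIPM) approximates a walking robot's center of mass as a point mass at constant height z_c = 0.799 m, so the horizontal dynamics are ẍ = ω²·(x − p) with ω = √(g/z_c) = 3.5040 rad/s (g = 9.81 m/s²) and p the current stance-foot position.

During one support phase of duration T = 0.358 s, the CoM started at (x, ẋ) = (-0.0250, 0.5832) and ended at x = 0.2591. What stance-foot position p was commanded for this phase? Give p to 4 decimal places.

p = -0.0430

ωT = 3.5040·0.358 = 1.254432; cosh(ωT) = 1.895542, sinh(ωT) = 1.610304
x(T) = p + (x₀−p)·cosh(ωT) + (ẋ₀/ω)·sinh(ωT) ⇒ p·(1 − cosh) = x(T) − x₀·cosh − (ẋ₀/ω)·sinh
numerator   = 0.2591 − (-0.0250)·1.895542 − (0.5832/3.5040)·1.610304 = 0.038472
denominator = 1 − 1.895542 = -0.895542
p = 0.038472 / -0.895542 = -0.0430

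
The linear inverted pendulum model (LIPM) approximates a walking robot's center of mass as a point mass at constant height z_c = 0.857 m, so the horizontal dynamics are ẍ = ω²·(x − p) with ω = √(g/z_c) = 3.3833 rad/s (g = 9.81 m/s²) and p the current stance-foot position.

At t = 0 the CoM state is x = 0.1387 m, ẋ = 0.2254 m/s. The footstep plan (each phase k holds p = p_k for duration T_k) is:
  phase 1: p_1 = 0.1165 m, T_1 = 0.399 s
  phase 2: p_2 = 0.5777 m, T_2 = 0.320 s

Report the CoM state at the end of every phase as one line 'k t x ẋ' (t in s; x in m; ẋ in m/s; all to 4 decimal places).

1 0.3990 0.2820 0.5990
2 0.7190 0.3226 -0.3215

phase 1: p=0.1165, T=0.399, ωT=1.349937, cosh=2.058219, sinh=1.798962; start (x,ẋ)=(0.138700, 0.225400) → end (x,ẋ)=(0.282042, 0.599041)
phase 2: p=0.5777, T=0.320, ωT=1.082656, cosh=1.645603, sinh=1.306908; start (x,ẋ)=(0.282042, 0.599041) → end (x,ẋ)=(0.322563, -0.321517)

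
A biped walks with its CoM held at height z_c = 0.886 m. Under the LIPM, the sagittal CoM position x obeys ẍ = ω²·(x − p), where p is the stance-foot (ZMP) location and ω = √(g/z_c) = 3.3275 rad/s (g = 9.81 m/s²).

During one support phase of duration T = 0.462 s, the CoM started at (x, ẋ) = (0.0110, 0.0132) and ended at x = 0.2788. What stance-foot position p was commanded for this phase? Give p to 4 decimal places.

ωT = 3.3275·0.462 = 1.537305; cosh(ωT) = 2.433498, sinh(ωT) = 2.218538
x(T) = p + (x₀−p)·cosh(ωT) + (ẋ₀/ω)·sinh(ωT) ⇒ p·(1 − cosh) = x(T) − x₀·cosh − (ẋ₀/ω)·sinh
numerator   = 0.2788 − (0.0110)·2.433498 − (0.0132/3.3275)·2.218538 = 0.243231
denominator = 1 − 2.433498 = -1.433498
p = 0.243231 / -1.433498 = -0.1697

p = -0.1697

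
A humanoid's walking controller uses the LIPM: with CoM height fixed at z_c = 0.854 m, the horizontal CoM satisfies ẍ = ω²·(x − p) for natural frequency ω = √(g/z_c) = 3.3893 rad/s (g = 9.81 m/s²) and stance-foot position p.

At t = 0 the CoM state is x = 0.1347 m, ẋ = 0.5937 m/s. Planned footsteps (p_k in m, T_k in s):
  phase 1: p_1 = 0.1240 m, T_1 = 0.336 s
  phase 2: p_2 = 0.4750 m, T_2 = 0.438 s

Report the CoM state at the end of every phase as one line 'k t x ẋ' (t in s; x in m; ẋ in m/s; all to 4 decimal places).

1 0.3360 0.3879 1.0729
2 0.7740 0.9356 1.8711

phase 1: p=0.1240, T=0.336, ωT=1.138805, cosh=1.721617, sinh=1.401416; start (x,ẋ)=(0.134700, 0.593700) → end (x,ẋ)=(0.387906, 1.072947)
phase 2: p=0.4750, T=0.438, ωT=1.484513, cosh=2.319715, sinh=2.093103; start (x,ẋ)=(0.387906, 1.072947) → end (x,ẋ)=(0.935578, 1.871073)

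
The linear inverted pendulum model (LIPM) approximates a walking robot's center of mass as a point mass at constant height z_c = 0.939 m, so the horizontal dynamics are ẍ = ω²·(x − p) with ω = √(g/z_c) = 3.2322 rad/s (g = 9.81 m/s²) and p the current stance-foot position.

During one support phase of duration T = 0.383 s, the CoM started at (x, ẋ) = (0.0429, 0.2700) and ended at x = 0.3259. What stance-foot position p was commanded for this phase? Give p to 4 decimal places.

ωT = 3.2322·0.383 = 1.237933; cosh(ωT) = 1.869230, sinh(ωT) = 1.579247
x(T) = p + (x₀−p)·cosh(ωT) + (ẋ₀/ω)·sinh(ωT) ⇒ p·(1 − cosh) = x(T) − x₀·cosh − (ẋ₀/ω)·sinh
numerator   = 0.3259 − (0.0429)·1.869230 − (0.2700/3.2322)·1.579247 = 0.113789
denominator = 1 − 1.869230 = -0.869230
p = 0.113789 / -0.869230 = -0.1309

p = -0.1309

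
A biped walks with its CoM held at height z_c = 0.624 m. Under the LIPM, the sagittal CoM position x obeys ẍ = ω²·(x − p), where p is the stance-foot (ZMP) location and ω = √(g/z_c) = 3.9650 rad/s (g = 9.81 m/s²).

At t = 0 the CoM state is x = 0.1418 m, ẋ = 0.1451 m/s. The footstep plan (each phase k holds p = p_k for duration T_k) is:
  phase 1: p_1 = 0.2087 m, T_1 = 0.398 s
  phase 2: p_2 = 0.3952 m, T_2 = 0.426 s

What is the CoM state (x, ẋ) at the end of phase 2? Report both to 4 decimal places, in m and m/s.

phase 1: p=0.2087, T=0.398, ωT=1.578070, cosh=2.525984, sinh=2.319611; start (x,ẋ)=(0.141800, 0.145100) → end (x,ẋ)=(0.124598, -0.248776)
phase 2: p=0.3952, T=0.426, ωT=1.689090, cosh=2.799619, sinh=2.614932; start (x,ẋ)=(0.124598, -0.248776) → end (x,ẋ)=(-0.526451, -3.502132)

x = -0.5265, ẋ = -3.5021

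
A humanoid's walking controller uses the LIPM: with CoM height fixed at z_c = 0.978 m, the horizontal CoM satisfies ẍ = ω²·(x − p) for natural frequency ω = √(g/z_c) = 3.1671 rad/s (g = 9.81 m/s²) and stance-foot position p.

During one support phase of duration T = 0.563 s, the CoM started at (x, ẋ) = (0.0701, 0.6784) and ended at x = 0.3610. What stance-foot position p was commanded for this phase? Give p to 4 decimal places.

p = 0.2295

ωT = 3.1671·0.563 = 1.783077; cosh(ωT) = 3.058126, sinh(ωT) = 2.890006
x(T) = p + (x₀−p)·cosh(ωT) + (ẋ₀/ω)·sinh(ωT) ⇒ p·(1 − cosh) = x(T) − x₀·cosh − (ẋ₀/ω)·sinh
numerator   = 0.3610 − (0.0701)·3.058126 − (0.6784/3.1671)·2.890006 = -0.472421
denominator = 1 − 3.058126 = -2.058126
p = -0.472421 / -2.058126 = 0.2295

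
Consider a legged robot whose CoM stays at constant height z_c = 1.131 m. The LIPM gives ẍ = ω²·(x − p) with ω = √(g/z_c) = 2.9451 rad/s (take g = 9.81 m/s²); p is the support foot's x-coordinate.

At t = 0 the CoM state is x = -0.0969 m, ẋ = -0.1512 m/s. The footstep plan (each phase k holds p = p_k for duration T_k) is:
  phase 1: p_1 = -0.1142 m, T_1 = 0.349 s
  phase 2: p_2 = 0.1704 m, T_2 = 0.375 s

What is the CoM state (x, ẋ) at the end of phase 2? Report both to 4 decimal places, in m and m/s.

x = -0.4456, ẋ = -1.5604

phase 1: p=-0.1142, T=0.349, ωT=1.027840, cosh=1.576400, sinh=1.218621; start (x,ẋ)=(-0.096900, -0.151200) → end (x,ẋ)=(-0.149492, -0.176263)
phase 2: p=0.1704, T=0.375, ωT=1.104413, cosh=1.674428, sinh=1.343023; start (x,ẋ)=(-0.149492, -0.176263) → end (x,ẋ)=(-0.445615, -1.560419)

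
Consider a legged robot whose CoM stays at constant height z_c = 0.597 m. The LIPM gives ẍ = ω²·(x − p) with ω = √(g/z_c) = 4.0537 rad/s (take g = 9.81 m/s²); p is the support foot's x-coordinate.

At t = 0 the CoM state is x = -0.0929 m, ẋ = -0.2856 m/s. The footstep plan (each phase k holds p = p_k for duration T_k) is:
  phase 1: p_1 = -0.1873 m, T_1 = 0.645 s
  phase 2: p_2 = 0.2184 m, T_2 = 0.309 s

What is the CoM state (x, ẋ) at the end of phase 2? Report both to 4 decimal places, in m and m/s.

phase 1: p=-0.1873, T=0.645, ωT=2.614637, cosh=6.867722, sinh=6.794527; start (x,ẋ)=(-0.092900, -0.285600) → end (x,ẋ)=(-0.017690, 0.638636)
phase 2: p=0.2184, T=0.309, ωT=1.252593, cosh=1.892584, sinh=1.606822; start (x,ẋ)=(-0.017690, 0.638636) → end (x,ẋ)=(0.024725, -0.329116)

x = 0.0247, ẋ = -0.3291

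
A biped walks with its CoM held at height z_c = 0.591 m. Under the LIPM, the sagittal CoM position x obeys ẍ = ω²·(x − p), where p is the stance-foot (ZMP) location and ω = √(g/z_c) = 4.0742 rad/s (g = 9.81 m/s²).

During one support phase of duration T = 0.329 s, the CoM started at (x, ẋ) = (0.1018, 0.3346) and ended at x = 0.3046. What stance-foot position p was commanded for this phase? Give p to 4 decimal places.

ωT = 4.0742·0.329 = 1.340412; cosh(ωT) = 2.041177, sinh(ωT) = 1.779439
x(T) = p + (x₀−p)·cosh(ωT) + (ẋ₀/ω)·sinh(ωT) ⇒ p·(1 − cosh) = x(T) − x₀·cosh − (ẋ₀/ω)·sinh
numerator   = 0.3046 − (0.1018)·2.041177 − (0.3346/4.0742)·1.779439 = -0.049331
denominator = 1 − 2.041177 = -1.041177
p = -0.049331 / -1.041177 = 0.0474

p = 0.0474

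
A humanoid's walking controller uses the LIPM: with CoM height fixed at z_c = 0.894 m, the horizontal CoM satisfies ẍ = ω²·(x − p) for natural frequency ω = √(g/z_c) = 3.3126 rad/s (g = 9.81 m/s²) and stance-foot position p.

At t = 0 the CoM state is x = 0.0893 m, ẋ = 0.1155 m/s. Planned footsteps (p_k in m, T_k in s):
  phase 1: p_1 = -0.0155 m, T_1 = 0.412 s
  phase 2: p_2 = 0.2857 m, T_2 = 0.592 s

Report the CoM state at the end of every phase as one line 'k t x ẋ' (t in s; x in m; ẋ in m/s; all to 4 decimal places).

1 0.4120 0.2668 0.8760
2 1.0040 1.1384 2.9568

phase 1: p=-0.0155, T=0.412, ωT=1.364791, cosh=2.085170, sinh=1.829736; start (x,ẋ)=(0.089300, 0.115500) → end (x,ẋ)=(0.266823, 0.876049)
phase 2: p=0.2857, T=0.592, ωT=1.961059, cosh=3.623780, sinh=3.483071; start (x,ẋ)=(0.266823, 0.876049) → end (x,ẋ)=(1.138425, 2.956805)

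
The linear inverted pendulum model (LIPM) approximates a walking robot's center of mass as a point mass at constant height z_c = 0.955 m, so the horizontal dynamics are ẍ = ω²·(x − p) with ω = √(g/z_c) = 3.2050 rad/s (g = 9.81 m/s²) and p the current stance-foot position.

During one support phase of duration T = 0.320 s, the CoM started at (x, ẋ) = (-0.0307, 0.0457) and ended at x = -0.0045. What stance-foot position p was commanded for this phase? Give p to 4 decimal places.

ωT = 3.2050·0.320 = 1.025600; cosh(ωT) = 1.573675, sinh(ωT) = 1.215093
x(T) = p + (x₀−p)·cosh(ωT) + (ẋ₀/ω)·sinh(ωT) ⇒ p·(1 − cosh) = x(T) − x₀·cosh − (ẋ₀/ω)·sinh
numerator   = -0.0045 − (-0.0307)·1.573675 − (0.0457/3.2050)·1.215093 = 0.026486
denominator = 1 − 1.573675 = -0.573675
p = 0.026486 / -0.573675 = -0.0462

p = -0.0462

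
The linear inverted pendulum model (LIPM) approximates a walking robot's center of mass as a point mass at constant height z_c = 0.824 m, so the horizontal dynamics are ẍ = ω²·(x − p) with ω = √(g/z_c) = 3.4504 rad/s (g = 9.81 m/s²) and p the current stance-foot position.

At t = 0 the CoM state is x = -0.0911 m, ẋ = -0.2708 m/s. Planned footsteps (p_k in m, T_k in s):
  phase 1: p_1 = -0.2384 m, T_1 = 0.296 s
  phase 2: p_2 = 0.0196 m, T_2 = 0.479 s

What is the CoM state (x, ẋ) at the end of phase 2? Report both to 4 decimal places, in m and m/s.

phase 1: p=-0.2384, T=0.296, ωT=1.021318, cosh=1.568487, sinh=1.208367; start (x,ẋ)=(-0.091100, -0.270800) → end (x,ẋ)=(-0.102199, 0.189399)
phase 2: p=0.0196, T=0.479, ωT=1.652742, cosh=2.706399, sinh=2.514875; start (x,ẋ)=(-0.102199, 0.189399) → end (x,ẋ)=(-0.171990, -0.544300)

x = -0.1720, ẋ = -0.5443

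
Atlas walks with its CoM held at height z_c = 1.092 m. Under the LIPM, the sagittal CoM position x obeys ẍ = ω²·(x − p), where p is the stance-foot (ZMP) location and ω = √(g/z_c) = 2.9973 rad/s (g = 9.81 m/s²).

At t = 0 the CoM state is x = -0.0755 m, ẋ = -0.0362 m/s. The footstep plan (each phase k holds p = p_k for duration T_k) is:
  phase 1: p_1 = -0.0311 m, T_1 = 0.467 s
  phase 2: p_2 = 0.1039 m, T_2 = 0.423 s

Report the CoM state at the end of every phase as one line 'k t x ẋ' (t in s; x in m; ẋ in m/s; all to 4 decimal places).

1 0.4670 -0.1496 -0.3312
2 0.8900 -0.5629 -1.8778

phase 1: p=-0.0311, T=0.467, ωT=1.399739, cosh=2.150402, sinh=1.903740; start (x,ẋ)=(-0.075500, -0.036200) → end (x,ẋ)=(-0.149570, -0.331195)
phase 2: p=0.1039, T=0.423, ωT=1.267858, cosh=1.917333, sinh=1.635900; start (x,ẋ)=(-0.149570, -0.331195) → end (x,ẋ)=(-0.562850, -1.877847)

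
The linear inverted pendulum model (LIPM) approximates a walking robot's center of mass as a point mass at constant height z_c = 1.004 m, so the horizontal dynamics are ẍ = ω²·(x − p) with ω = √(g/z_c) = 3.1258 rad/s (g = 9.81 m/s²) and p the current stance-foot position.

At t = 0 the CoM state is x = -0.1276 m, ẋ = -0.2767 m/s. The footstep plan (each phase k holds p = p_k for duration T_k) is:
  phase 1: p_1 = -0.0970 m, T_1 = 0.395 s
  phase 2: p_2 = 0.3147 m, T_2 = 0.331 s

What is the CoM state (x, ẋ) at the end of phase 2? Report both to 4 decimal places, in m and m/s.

phase 1: p=-0.0970, T=0.395, ωT=1.234691, cosh=1.864120, sinh=1.573196; start (x,ẋ)=(-0.127600, -0.276700) → end (x,ẋ)=(-0.293303, -0.666277)
phase 2: p=0.3147, T=0.331, ωT=1.034640, cosh=1.584723, sinh=1.229369; start (x,ẋ)=(-0.293303, -0.666277) → end (x,ẋ)=(-0.910863, -3.392278)

x = -0.9109, ẋ = -3.3923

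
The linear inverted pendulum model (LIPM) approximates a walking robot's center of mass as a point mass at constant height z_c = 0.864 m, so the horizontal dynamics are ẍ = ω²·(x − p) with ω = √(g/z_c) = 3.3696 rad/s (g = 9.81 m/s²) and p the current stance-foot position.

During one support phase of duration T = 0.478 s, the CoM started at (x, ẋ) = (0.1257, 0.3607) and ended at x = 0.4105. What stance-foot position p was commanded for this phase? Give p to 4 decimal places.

p = 0.1085

ωT = 3.3696·0.478 = 1.610669; cosh(ωT) = 2.602956, sinh(ωT) = 2.403202
x(T) = p + (x₀−p)·cosh(ωT) + (ẋ₀/ω)·sinh(ωT) ⇒ p·(1 − cosh) = x(T) − x₀·cosh − (ẋ₀/ω)·sinh
numerator   = 0.4105 − (0.1257)·2.602956 − (0.3607/3.3696)·2.403202 = -0.173943
denominator = 1 − 2.602956 = -1.602956
p = -0.173943 / -1.602956 = 0.1085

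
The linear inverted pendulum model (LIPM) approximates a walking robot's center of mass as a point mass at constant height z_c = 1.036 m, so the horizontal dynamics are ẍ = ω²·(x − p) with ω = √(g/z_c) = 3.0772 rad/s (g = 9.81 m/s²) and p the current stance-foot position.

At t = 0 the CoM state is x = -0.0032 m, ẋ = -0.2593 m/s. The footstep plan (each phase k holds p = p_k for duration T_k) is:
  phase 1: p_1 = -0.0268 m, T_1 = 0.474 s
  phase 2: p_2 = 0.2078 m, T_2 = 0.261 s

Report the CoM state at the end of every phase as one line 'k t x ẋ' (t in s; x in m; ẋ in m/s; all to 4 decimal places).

phase 1: p=-0.0268, T=0.474, ωT=1.458593, cosh=2.266234, sinh=2.033671; start (x,ẋ)=(-0.003200, -0.259300) → end (x,ẋ)=(-0.144684, -0.439945)
phase 2: p=0.2078, T=0.261, ωT=0.803149, cosh=1.340238, sinh=0.892322; start (x,ẋ)=(-0.144684, -0.439945) → end (x,ẋ)=(-0.392187, -1.557501)

1 0.4740 -0.1447 -0.4399
2 0.7350 -0.3922 -1.5575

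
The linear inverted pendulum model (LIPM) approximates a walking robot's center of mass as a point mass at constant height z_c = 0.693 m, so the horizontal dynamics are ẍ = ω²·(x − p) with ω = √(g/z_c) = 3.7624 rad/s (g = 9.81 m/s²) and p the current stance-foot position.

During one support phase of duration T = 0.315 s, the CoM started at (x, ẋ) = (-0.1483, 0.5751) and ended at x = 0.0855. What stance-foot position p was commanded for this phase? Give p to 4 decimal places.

p = -0.1574

ωT = 3.7624·0.315 = 1.185156; cosh(ωT) = 1.788448, sinh(ωT) = 1.482749
x(T) = p + (x₀−p)·cosh(ωT) + (ẋ₀/ω)·sinh(ωT) ⇒ p·(1 − cosh) = x(T) − x₀·cosh − (ẋ₀/ω)·sinh
numerator   = 0.0855 − (-0.1483)·1.788448 − (0.5751/3.7624)·1.482749 = 0.124082
denominator = 1 − 1.788448 = -0.788448
p = 0.124082 / -0.788448 = -0.1574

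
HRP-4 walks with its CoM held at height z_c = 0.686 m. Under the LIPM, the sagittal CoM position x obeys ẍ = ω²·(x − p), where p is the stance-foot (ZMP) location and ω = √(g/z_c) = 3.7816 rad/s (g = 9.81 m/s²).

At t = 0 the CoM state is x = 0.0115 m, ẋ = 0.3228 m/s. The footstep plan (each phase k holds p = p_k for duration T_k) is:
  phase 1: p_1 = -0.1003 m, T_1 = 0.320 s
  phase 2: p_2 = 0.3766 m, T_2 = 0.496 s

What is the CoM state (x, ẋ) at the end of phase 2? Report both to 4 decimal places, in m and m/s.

x = 0.9421, ẋ = 2.4104

phase 1: p=-0.1003, T=0.320, ωT=1.210112, cosh=1.826012, sinh=1.527848; start (x,ẋ)=(0.011500, 0.322800) → end (x,ẋ)=(0.234266, 1.235385)
phase 2: p=0.3766, T=0.496, ωT=1.875674, cosh=3.339232, sinh=3.185981; start (x,ẋ)=(0.234266, 1.235385) → end (x,ẋ)=(0.942121, 2.410386)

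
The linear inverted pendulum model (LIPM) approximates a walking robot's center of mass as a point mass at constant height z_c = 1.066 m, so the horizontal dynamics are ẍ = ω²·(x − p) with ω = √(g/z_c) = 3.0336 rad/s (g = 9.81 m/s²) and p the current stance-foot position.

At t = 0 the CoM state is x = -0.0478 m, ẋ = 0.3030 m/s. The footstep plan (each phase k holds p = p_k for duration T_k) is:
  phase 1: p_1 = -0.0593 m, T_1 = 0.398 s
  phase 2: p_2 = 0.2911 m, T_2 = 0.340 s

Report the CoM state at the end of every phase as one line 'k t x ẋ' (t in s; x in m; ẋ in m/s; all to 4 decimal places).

phase 1: p=-0.0593, T=0.398, ωT=1.207373, cosh=1.821834, sinh=1.522852; start (x,ẋ)=(-0.047800, 0.303000) → end (x,ẋ)=(0.113756, 0.605142)
phase 2: p=0.2911, T=0.340, ωT=1.031424, cosh=1.580778, sinh=1.224279; start (x,ẋ)=(0.113756, 0.605142) → end (x,ẋ)=(0.254977, 0.297944)

1 0.3980 0.1138 0.6051
2 0.7380 0.2550 0.2979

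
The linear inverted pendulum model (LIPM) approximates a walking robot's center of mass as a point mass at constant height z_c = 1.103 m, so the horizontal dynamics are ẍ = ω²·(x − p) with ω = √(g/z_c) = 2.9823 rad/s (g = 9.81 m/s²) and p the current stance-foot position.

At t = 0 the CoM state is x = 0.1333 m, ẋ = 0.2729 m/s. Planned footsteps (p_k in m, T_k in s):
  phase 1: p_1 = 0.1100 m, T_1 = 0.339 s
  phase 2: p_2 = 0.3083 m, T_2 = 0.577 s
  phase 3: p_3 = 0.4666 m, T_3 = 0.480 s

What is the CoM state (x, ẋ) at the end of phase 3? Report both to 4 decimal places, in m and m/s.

phase 1: p=0.1100, T=0.339, ωT=1.011000, cosh=1.556101, sinh=1.192246; start (x,ẋ)=(0.133300, 0.272900) → end (x,ẋ)=(0.255355, 0.507506)
phase 2: p=0.3083, T=0.577, ωT=1.720787, cosh=2.883926, sinh=2.705000; start (x,ẋ)=(0.255355, 0.507506) → end (x,ẋ)=(0.615929, 1.036500)
phase 3: p=0.4666, T=0.480, ωT=1.431504, cosh=2.211969, sinh=1.973020; start (x,ẋ)=(0.615929, 1.036500) → end (x,ẋ)=(1.482636, 3.171381)

x = 1.4826, ẋ = 3.1714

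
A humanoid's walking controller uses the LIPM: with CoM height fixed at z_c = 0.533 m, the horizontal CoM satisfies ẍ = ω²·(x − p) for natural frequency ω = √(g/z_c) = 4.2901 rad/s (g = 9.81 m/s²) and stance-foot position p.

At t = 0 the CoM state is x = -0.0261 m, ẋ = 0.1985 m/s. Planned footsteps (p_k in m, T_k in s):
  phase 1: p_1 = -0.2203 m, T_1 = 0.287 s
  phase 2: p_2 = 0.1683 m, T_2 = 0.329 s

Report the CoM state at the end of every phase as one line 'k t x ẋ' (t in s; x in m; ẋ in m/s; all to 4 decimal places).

1 0.2870 0.2132 1.6743
2 0.6160 1.0186 4.0093

phase 1: p=-0.2203, T=0.287, ωT=1.231259, cosh=1.858732, sinh=1.566807; start (x,ẋ)=(-0.026100, 0.198500) → end (x,ẋ)=(0.213161, 1.674324)
phase 2: p=0.1683, T=0.329, ωT=1.411443, cosh=2.172830, sinh=1.929039; start (x,ẋ)=(0.213161, 1.674324) → end (x,ẋ)=(1.018633, 4.009279)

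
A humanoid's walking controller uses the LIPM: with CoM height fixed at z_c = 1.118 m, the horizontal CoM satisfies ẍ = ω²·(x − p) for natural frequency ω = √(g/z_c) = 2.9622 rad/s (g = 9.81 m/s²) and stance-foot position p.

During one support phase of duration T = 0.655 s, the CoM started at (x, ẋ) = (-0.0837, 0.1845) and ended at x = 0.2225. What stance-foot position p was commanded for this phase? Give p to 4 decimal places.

ωT = 2.9622·0.655 = 1.940241; cosh(ωT) = 3.552049, sinh(ωT) = 3.408379
x(T) = p + (x₀−p)·cosh(ωT) + (ẋ₀/ω)·sinh(ωT) ⇒ p·(1 − cosh) = x(T) − x₀·cosh − (ẋ₀/ω)·sinh
numerator   = 0.2225 − (-0.0837)·3.552049 − (0.1845/2.9622)·3.408379 = 0.307516
denominator = 1 − 3.552049 = -2.552049
p = 0.307516 / -2.552049 = -0.1205

p = -0.1205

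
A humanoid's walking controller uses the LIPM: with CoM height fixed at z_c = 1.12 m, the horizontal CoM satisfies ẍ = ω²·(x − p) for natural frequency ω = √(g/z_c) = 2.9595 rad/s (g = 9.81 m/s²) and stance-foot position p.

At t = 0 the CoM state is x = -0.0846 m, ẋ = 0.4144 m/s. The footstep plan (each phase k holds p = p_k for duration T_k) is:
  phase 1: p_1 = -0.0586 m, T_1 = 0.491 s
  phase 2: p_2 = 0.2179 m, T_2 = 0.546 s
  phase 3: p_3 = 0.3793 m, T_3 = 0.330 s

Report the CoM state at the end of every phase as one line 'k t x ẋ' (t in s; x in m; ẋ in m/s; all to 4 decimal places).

1 0.4910 0.1658 0.7790
2 1.0370 0.7178 1.6648
3 1.3670 1.5334 3.6653

phase 1: p=-0.0586, T=0.491, ωT=1.453114, cosh=2.255127, sinh=2.021286; start (x,ẋ)=(-0.084600, 0.414400) → end (x,ẋ)=(0.165795, 0.778993)
phase 2: p=0.2179, T=0.546, ωT=1.615887, cosh=2.615532, sinh=2.416818; start (x,ẋ)=(0.165795, 0.778993) → end (x,ẋ)=(0.717766, 1.664792)
phase 3: p=0.3793, T=0.330, ωT=0.976635, cosh=1.516041, sinh=1.139465; start (x,ẋ)=(0.717766, 1.664792) → end (x,ẋ)=(1.533405, 3.665282)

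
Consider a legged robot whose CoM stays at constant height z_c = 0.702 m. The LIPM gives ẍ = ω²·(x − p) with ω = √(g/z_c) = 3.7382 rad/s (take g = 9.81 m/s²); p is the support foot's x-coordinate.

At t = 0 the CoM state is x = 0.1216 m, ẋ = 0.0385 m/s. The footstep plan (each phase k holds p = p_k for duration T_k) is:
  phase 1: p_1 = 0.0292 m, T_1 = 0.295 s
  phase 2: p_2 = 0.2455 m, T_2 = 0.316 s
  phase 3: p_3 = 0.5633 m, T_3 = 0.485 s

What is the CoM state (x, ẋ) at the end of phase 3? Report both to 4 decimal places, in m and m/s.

x = 0.4882, ẋ = -0.0514

phase 1: p=0.0292, T=0.295, ωT=1.102769, cosh=1.672223, sinh=1.340273; start (x,ẋ)=(0.121600, 0.038500) → end (x,ẋ)=(0.197517, 0.527324)
phase 2: p=0.2455, T=0.316, ωT=1.181271, cosh=1.782701, sinh=1.475813; start (x,ẋ)=(0.197517, 0.527324) → end (x,ẋ)=(0.368144, 0.675344)
phase 3: p=0.5633, T=0.485, ωT=1.813027, cosh=3.146066, sinh=2.982906; start (x,ẋ)=(0.368144, 0.675344) → end (x,ẋ)=(0.488219, -0.051449)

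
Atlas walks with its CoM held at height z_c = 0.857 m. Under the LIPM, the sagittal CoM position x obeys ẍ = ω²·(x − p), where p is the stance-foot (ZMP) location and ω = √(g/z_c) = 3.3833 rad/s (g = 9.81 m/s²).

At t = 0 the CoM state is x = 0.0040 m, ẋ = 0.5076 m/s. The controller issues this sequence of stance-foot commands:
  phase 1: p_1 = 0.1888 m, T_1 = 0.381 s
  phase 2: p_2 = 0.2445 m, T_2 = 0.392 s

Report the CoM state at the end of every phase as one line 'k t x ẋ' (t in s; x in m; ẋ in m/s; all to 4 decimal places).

phase 1: p=0.1888, T=0.381, ωT=1.289037, cosh=1.952413, sinh=1.676878; start (x,ẋ)=(0.004000, 0.507600) → end (x,ẋ)=(0.079578, -0.057396)
phase 2: p=0.2445, T=0.392, ωT=1.326254, cosh=2.016187, sinh=1.750717; start (x,ẋ)=(0.079578, -0.057396) → end (x,ẋ)=(-0.117714, -1.092588)

1 0.3810 0.0796 -0.0574
2 0.7730 -0.1177 -1.0926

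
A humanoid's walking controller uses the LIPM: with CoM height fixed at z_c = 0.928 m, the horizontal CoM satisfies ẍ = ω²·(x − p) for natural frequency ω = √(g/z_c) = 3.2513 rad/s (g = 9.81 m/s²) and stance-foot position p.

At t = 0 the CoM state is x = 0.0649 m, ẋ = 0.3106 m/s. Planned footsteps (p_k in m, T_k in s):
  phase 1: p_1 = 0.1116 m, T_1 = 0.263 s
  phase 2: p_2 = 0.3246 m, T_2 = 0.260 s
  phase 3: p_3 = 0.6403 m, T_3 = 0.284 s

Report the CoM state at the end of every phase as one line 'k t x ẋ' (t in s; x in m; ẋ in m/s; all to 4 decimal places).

1 0.2630 0.1388 0.2850
2 0.5230 0.1516 -0.1807
3 0.8070 -0.1309 -1.9482

phase 1: p=0.1116, T=0.263, ωT=0.855092, cosh=1.388417, sinh=0.963173; start (x,ẋ)=(0.064900, 0.310600) → end (x,ẋ)=(0.138774, 0.284998)
phase 2: p=0.3246, T=0.260, ωT=0.845338, cosh=1.379088, sinh=0.949676; start (x,ẋ)=(0.138774, 0.284998) → end (x,ẋ)=(0.151575, -0.180734)
phase 3: p=0.6403, T=0.284, ωT=0.923369, cosh=1.457469, sinh=1.060290; start (x,ẋ)=(0.151575, -0.180734) → end (x,ẋ)=(-0.130941, -1.948208)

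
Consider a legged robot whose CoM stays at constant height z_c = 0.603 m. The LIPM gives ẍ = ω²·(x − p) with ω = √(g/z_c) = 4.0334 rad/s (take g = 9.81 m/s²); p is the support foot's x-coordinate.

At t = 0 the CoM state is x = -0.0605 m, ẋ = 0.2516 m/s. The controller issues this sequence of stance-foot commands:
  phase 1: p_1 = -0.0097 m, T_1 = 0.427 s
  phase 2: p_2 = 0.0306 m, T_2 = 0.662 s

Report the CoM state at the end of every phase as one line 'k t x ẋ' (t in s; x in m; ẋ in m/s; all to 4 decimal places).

1 0.4270 0.0126 0.1715
2 1.0890 0.2055 0.7223

phase 1: p=-0.0097, T=0.427, ωT=1.722262, cosh=2.887918, sinh=2.709256; start (x,ẋ)=(-0.060500, 0.251600) → end (x,ẋ)=(0.012595, 0.171482)
phase 2: p=0.0306, T=0.662, ωT=2.670111, cosh=7.255407, sinh=7.186162; start (x,ẋ)=(0.012595, 0.171482) → end (x,ẋ)=(0.205489, 0.722301)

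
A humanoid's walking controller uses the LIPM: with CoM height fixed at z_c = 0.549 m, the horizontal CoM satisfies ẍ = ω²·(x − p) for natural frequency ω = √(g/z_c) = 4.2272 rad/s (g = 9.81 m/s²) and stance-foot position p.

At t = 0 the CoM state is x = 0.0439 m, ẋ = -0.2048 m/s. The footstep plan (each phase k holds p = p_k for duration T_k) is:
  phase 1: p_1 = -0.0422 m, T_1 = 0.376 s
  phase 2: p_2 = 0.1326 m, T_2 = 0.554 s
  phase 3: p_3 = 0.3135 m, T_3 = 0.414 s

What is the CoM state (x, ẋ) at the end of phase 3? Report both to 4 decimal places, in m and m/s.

x = 0.0672, ẋ = -0.8979

phase 1: p=-0.0422, T=0.376, ωT=1.589427, cosh=2.552492, sinh=2.348449; start (x,ẋ)=(0.043900, -0.204800) → end (x,ẋ)=(0.063792, 0.331996)
phase 2: p=0.1326, T=0.554, ωT=2.341869, cosh=5.248401, sinh=5.152254; start (x,ẋ)=(0.063792, 0.331996) → end (x,ẋ)=(0.176113, 0.243826)
phase 3: p=0.3135, T=0.414, ωT=1.750061, cosh=2.964358, sinh=2.790595; start (x,ẋ)=(0.176113, 0.243826) → end (x,ẋ)=(0.067198, -0.897884)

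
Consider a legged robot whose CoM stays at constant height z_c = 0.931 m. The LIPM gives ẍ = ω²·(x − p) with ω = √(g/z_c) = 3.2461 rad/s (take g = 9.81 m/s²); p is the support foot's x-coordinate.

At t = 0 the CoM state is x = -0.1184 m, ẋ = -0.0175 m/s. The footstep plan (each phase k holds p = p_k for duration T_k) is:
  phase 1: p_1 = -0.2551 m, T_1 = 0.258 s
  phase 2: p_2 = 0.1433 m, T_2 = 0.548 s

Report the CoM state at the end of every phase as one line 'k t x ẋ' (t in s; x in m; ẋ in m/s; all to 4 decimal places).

1 0.2580 -0.0727 0.3926
2 0.8060 -0.1665 -0.8210

phase 1: p=-0.2551, T=0.258, ωT=0.837494, cosh=1.371681, sinh=0.938888; start (x,ẋ)=(-0.118400, -0.017500) → end (x,ẋ)=(-0.072653, 0.392619)
phase 2: p=0.1433, T=0.548, ωT=1.778863, cosh=3.045973, sinh=2.877143; start (x,ẋ)=(-0.072653, 0.392619) → end (x,ẋ)=(-0.166493, -0.820982)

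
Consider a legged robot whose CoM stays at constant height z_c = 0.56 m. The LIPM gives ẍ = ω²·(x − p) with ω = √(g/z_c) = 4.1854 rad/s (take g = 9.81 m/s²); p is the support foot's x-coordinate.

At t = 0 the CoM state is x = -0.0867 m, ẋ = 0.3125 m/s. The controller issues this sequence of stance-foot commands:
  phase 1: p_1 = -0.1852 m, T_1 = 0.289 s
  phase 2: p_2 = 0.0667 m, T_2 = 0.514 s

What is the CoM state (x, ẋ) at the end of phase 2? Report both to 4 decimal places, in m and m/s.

x = 1.4646, ẋ = 5.9700

phase 1: p=-0.1852, T=0.289, ωT=1.209581, cosh=1.825200, sinh=1.526878; start (x,ẋ)=(-0.086700, 0.312500) → end (x,ẋ)=(0.108586, 1.199849)
phase 2: p=0.0667, T=0.514, ωT=2.151296, cosh=4.356161, sinh=4.239827; start (x,ẋ)=(0.108586, 1.199849) → end (x,ẋ)=(1.464612, 5.970009)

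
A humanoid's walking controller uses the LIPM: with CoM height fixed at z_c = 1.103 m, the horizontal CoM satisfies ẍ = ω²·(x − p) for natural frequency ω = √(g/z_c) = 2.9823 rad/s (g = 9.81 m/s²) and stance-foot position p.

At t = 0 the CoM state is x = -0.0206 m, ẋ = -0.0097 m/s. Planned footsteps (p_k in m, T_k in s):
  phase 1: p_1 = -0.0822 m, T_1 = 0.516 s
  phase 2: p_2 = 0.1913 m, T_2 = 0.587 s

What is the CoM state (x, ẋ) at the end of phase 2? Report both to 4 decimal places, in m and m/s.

phase 1: p=-0.0822, T=0.516, ωT=1.538867, cosh=2.436966, sinh=2.222342; start (x,ẋ)=(-0.020600, -0.009700) → end (x,ẋ)=(0.060689, 0.384627)
phase 2: p=0.1913, T=0.587, ωT=1.750610, cosh=2.965891, sinh=2.792223; start (x,ẋ)=(0.060689, 0.384627) → end (x,ẋ)=(0.164035, 0.053131)

x = 0.1640, ẋ = 0.0531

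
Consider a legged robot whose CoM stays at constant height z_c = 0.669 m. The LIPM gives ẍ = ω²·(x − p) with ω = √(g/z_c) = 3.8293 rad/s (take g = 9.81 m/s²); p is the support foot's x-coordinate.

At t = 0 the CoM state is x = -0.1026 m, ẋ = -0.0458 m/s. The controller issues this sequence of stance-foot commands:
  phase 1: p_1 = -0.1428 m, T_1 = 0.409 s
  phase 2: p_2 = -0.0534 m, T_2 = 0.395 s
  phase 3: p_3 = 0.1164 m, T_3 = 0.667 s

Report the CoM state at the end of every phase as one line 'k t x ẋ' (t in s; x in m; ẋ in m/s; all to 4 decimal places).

phase 1: p=-0.1428, T=0.409, ωT=1.566184, cosh=2.498590, sinh=2.289749; start (x,ẋ)=(-0.102600, -0.045800) → end (x,ẋ)=(-0.069743, 0.238044)
phase 2: p=-0.0534, T=0.395, ωT=1.512574, cosh=2.379369, sinh=2.159027; start (x,ẋ)=(-0.069743, 0.238044) → end (x,ẋ)=(0.041927, 0.431277)
phase 3: p=0.1164, T=0.667, ωT=2.554143, cosh=6.469017, sinh=6.391258; start (x,ẋ)=(0.041927, 0.431277) → end (x,ẋ)=(0.354452, 0.967285)

1 0.4090 -0.0697 0.2380
2 0.8040 0.0419 0.4313
3 1.4710 0.3545 0.9673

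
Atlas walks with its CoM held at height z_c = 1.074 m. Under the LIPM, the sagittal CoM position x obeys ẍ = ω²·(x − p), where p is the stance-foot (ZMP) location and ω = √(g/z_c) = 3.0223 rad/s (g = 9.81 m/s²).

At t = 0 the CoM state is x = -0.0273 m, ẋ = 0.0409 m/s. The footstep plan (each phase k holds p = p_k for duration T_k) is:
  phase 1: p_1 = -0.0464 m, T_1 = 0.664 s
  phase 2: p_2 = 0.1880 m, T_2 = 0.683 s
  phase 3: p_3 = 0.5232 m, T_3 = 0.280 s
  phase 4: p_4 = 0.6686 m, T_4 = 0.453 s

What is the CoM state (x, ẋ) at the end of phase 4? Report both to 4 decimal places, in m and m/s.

x = -0.8893, ẋ = -4.4765

phase 1: p=-0.0464, T=0.664, ωT=2.006807, cosh=3.786972, sinh=3.652555; start (x,ẋ)=(-0.027300, 0.040900) → end (x,ẋ)=(0.075360, 0.365734)
phase 2: p=0.1880, T=0.683, ωT=2.064231, cosh=4.003076, sinh=3.876160; start (x,ẋ)=(0.075360, 0.365734) → end (x,ẋ)=(0.206156, 0.144496)
phase 3: p=0.5232, T=0.280, ωT=0.846244, cosh=1.379949, sinh=0.950926; start (x,ẋ)=(0.206156, 0.144496) → end (x,ẋ)=(0.131159, -0.711782)
phase 4: p=0.6686, T=0.453, ωT=1.369102, cosh=2.093077, sinh=1.838741; start (x,ẋ)=(0.131159, -0.711782) → end (x,ẋ)=(-0.889347, -4.476496)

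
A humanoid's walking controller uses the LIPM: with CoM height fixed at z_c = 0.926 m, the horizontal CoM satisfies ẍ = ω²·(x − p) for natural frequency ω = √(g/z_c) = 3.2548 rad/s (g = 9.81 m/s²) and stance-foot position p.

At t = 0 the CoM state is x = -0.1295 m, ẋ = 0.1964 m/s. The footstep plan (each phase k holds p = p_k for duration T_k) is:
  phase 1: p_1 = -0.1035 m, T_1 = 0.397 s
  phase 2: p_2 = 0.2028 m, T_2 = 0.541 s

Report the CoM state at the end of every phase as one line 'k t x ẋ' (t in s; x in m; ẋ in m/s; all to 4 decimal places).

phase 1: p=-0.1035, T=0.397, ωT=1.292156, cosh=1.957652, sinh=1.682974; start (x,ẋ)=(-0.129500, 0.196400) → end (x,ẋ)=(-0.052846, 0.242062)
phase 2: p=0.2028, T=0.541, ωT=1.760847, cosh=2.994630, sinh=2.822731; start (x,ẋ)=(-0.052846, 0.242062) → end (x,ẋ)=(-0.352836, -1.623839)

1 0.3970 -0.0528 0.2421
2 0.9380 -0.3528 -1.6238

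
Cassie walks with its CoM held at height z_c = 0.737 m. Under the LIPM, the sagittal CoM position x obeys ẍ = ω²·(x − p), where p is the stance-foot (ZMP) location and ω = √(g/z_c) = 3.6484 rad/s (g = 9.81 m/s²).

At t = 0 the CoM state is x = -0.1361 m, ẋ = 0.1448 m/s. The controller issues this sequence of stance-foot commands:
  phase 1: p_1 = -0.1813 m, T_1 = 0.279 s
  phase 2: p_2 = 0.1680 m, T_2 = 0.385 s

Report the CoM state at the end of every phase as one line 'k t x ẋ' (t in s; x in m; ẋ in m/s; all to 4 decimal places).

phase 1: p=-0.1813, T=0.279, ωT=1.017904, cosh=1.564369, sinh=1.203018; start (x,ẋ)=(-0.136100, 0.144800) → end (x,ẋ)=(-0.062844, 0.424908)
phase 2: p=0.1680, T=0.385, ωT=1.404634, cosh=2.159746, sinh=1.914289; start (x,ẋ)=(-0.062844, 0.424908) → end (x,ẋ)=(-0.107619, -0.694546)

1 0.2790 -0.0628 0.4249
2 0.6640 -0.1076 -0.6945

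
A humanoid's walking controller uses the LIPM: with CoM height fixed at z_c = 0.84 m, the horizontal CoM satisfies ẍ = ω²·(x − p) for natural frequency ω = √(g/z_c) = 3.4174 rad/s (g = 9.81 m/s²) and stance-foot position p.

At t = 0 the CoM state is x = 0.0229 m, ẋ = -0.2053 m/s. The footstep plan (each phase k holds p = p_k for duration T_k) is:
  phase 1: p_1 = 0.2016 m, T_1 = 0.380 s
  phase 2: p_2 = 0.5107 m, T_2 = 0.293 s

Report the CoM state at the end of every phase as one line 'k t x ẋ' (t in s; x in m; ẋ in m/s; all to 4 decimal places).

phase 1: p=0.2016, T=0.380, ωT=1.298612, cosh=1.968559, sinh=1.695648; start (x,ẋ)=(0.022900, -0.205300) → end (x,ẋ)=(-0.252047, -1.439660)
phase 2: p=0.5107, T=0.293, ωT=1.001298, cosh=1.544608, sinh=1.177205; start (x,ẋ)=(-0.252047, -1.439660) → end (x,ẋ)=(-1.163371, -5.292228)

1 0.3800 -0.2520 -1.4397
2 0.6730 -1.1634 -5.2922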